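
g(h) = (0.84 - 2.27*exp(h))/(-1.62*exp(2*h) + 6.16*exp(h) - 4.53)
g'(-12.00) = 0.00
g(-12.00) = -0.19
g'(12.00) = 0.00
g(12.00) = 0.00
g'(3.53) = -0.05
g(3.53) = 0.05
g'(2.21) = -0.36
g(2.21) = 0.24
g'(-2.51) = 0.03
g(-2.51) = -0.16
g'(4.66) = -0.01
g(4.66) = 0.01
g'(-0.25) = 7.61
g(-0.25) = 1.30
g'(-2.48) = 0.03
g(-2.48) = -0.16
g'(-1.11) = 0.26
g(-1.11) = -0.03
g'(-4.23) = 0.00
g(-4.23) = -0.18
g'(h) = (0.84 - 2.27*exp(h))*(3.24*exp(2*h) - 6.16*exp(h))/(-1.62*exp(2*h) + 6.16*exp(h) - 4.53)^2 - 2.27*exp(h)/(-1.62*exp(2*h) + 6.16*exp(h) - 4.53)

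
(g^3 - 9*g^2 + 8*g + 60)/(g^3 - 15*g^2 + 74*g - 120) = (g + 2)/(g - 4)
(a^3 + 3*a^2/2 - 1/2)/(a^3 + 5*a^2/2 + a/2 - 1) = (a + 1)/(a + 2)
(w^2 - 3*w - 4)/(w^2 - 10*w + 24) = (w + 1)/(w - 6)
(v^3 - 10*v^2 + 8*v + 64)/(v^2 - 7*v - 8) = (v^2 - 2*v - 8)/(v + 1)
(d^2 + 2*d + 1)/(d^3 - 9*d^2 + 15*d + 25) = (d + 1)/(d^2 - 10*d + 25)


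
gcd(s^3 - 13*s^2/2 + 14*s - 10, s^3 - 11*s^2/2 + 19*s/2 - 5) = s^2 - 9*s/2 + 5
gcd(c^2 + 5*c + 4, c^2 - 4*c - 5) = c + 1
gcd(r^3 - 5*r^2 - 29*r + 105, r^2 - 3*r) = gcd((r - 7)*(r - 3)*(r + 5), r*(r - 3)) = r - 3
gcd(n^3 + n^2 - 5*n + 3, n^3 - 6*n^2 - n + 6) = n - 1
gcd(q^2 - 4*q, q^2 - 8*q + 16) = q - 4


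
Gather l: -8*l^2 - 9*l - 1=-8*l^2 - 9*l - 1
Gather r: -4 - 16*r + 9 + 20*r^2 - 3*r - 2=20*r^2 - 19*r + 3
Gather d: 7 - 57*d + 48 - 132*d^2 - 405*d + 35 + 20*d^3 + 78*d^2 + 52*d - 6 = 20*d^3 - 54*d^2 - 410*d + 84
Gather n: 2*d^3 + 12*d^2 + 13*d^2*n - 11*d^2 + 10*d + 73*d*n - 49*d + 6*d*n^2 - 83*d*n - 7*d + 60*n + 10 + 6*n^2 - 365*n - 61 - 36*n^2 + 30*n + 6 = 2*d^3 + d^2 - 46*d + n^2*(6*d - 30) + n*(13*d^2 - 10*d - 275) - 45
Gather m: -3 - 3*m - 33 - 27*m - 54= -30*m - 90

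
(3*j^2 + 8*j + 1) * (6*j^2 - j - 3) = 18*j^4 + 45*j^3 - 11*j^2 - 25*j - 3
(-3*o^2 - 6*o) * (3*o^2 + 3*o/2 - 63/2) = -9*o^4 - 45*o^3/2 + 171*o^2/2 + 189*o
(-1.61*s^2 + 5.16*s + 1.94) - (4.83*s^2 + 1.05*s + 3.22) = -6.44*s^2 + 4.11*s - 1.28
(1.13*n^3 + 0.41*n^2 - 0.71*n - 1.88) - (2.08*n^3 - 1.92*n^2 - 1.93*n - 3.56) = -0.95*n^3 + 2.33*n^2 + 1.22*n + 1.68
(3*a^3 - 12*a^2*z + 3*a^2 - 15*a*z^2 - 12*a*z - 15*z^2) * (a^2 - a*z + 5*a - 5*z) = 3*a^5 - 15*a^4*z + 18*a^4 - 3*a^3*z^2 - 90*a^3*z + 15*a^3 + 15*a^2*z^3 - 18*a^2*z^2 - 75*a^2*z + 90*a*z^3 - 15*a*z^2 + 75*z^3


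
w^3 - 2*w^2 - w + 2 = (w - 2)*(w - 1)*(w + 1)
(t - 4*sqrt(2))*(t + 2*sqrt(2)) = t^2 - 2*sqrt(2)*t - 16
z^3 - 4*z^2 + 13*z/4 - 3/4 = (z - 3)*(z - 1/2)^2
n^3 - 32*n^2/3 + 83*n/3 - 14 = (n - 7)*(n - 3)*(n - 2/3)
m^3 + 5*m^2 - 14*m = m*(m - 2)*(m + 7)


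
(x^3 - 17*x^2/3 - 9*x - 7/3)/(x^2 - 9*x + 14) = (3*x^2 + 4*x + 1)/(3*(x - 2))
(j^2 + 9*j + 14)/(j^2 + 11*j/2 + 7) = 2*(j + 7)/(2*j + 7)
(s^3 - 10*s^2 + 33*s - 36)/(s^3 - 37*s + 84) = (s - 3)/(s + 7)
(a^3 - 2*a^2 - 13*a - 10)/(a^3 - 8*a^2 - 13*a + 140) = (a^2 + 3*a + 2)/(a^2 - 3*a - 28)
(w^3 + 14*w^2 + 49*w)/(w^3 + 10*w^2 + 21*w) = (w + 7)/(w + 3)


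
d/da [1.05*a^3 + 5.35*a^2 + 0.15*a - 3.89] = 3.15*a^2 + 10.7*a + 0.15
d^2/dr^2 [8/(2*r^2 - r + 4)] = 16*(-4*r^2 + 2*r + (4*r - 1)^2 - 8)/(2*r^2 - r + 4)^3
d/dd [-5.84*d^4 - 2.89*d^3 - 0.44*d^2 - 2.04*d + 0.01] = -23.36*d^3 - 8.67*d^2 - 0.88*d - 2.04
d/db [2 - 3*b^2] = -6*b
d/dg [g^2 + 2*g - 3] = 2*g + 2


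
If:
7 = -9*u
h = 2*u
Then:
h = -14/9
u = -7/9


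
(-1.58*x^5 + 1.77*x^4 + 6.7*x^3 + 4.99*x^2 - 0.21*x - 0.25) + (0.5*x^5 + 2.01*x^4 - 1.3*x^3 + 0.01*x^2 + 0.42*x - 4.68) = -1.08*x^5 + 3.78*x^4 + 5.4*x^3 + 5.0*x^2 + 0.21*x - 4.93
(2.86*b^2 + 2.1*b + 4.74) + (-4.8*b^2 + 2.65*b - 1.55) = -1.94*b^2 + 4.75*b + 3.19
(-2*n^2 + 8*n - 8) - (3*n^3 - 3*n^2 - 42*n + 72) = -3*n^3 + n^2 + 50*n - 80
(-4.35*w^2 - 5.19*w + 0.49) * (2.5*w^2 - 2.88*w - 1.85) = -10.875*w^4 - 0.447000000000003*w^3 + 24.2197*w^2 + 8.1903*w - 0.9065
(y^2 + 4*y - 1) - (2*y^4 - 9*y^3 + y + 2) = -2*y^4 + 9*y^3 + y^2 + 3*y - 3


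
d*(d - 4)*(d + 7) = d^3 + 3*d^2 - 28*d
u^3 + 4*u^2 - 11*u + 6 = (u - 1)^2*(u + 6)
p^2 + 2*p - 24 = (p - 4)*(p + 6)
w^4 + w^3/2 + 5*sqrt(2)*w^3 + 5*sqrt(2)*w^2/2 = w^2*(w + 1/2)*(w + 5*sqrt(2))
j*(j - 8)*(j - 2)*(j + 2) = j^4 - 8*j^3 - 4*j^2 + 32*j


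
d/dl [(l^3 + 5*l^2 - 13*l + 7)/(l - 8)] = (2*l^3 - 19*l^2 - 80*l + 97)/(l^2 - 16*l + 64)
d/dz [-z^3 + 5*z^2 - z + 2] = -3*z^2 + 10*z - 1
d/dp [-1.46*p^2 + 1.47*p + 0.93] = 1.47 - 2.92*p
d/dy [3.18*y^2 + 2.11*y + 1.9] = 6.36*y + 2.11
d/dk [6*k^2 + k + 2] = 12*k + 1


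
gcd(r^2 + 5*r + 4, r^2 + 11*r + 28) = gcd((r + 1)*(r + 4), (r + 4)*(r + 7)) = r + 4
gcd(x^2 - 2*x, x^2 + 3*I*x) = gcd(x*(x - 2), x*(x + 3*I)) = x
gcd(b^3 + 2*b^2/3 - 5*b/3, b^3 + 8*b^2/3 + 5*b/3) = b^2 + 5*b/3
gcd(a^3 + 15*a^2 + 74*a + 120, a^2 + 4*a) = a + 4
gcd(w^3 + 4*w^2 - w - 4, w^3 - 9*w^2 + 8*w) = w - 1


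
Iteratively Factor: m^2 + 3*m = (m)*(m + 3)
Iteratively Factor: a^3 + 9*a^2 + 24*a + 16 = (a + 4)*(a^2 + 5*a + 4) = (a + 1)*(a + 4)*(a + 4)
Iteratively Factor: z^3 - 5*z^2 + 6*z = (z - 3)*(z^2 - 2*z) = (z - 3)*(z - 2)*(z)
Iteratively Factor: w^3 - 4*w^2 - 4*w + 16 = (w + 2)*(w^2 - 6*w + 8) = (w - 4)*(w + 2)*(w - 2)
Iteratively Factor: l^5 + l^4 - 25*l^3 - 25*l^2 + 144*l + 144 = (l + 3)*(l^4 - 2*l^3 - 19*l^2 + 32*l + 48) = (l - 4)*(l + 3)*(l^3 + 2*l^2 - 11*l - 12) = (l - 4)*(l + 1)*(l + 3)*(l^2 + l - 12) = (l - 4)*(l + 1)*(l + 3)*(l + 4)*(l - 3)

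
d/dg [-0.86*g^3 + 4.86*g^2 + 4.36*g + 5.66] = -2.58*g^2 + 9.72*g + 4.36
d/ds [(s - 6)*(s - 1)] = 2*s - 7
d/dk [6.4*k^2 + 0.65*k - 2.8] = 12.8*k + 0.65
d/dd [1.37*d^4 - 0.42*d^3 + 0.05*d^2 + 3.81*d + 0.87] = 5.48*d^3 - 1.26*d^2 + 0.1*d + 3.81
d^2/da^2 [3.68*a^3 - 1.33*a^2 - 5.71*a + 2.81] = 22.08*a - 2.66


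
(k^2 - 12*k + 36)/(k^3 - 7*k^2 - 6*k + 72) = (k - 6)/(k^2 - k - 12)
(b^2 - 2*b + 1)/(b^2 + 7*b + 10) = (b^2 - 2*b + 1)/(b^2 + 7*b + 10)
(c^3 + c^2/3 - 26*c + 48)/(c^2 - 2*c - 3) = (c^2 + 10*c/3 - 16)/(c + 1)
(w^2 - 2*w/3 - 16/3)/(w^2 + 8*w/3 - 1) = (3*w^2 - 2*w - 16)/(3*w^2 + 8*w - 3)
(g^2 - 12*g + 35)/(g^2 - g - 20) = (g - 7)/(g + 4)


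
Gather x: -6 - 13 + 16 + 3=0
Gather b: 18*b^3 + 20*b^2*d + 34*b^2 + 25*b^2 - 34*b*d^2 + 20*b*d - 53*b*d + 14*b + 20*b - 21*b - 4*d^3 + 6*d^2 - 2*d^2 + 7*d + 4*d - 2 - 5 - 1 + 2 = 18*b^3 + b^2*(20*d + 59) + b*(-34*d^2 - 33*d + 13) - 4*d^3 + 4*d^2 + 11*d - 6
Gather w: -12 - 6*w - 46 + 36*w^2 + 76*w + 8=36*w^2 + 70*w - 50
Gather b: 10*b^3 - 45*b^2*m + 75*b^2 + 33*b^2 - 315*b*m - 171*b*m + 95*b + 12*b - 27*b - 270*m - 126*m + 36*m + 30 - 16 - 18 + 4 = 10*b^3 + b^2*(108 - 45*m) + b*(80 - 486*m) - 360*m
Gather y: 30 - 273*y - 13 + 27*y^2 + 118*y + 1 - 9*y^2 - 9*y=18*y^2 - 164*y + 18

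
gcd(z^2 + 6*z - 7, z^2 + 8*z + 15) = 1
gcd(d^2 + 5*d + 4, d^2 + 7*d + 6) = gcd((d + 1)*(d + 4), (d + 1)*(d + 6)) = d + 1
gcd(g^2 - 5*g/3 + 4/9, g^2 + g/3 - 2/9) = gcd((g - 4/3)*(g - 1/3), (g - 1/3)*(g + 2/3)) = g - 1/3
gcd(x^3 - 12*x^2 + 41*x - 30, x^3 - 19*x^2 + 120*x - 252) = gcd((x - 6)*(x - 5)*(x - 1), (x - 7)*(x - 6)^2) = x - 6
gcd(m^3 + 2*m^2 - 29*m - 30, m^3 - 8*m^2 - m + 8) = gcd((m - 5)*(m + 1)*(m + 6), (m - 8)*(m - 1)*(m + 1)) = m + 1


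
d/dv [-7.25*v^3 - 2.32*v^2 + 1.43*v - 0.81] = -21.75*v^2 - 4.64*v + 1.43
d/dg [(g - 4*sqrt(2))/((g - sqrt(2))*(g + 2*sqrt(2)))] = (-g^2 + 8*sqrt(2)*g + 4)/(g^4 + 2*sqrt(2)*g^3 - 6*g^2 - 8*sqrt(2)*g + 16)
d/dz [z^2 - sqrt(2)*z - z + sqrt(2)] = 2*z - sqrt(2) - 1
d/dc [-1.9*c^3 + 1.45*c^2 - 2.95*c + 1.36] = -5.7*c^2 + 2.9*c - 2.95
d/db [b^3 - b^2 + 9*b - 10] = 3*b^2 - 2*b + 9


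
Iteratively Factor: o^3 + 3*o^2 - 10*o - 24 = (o + 2)*(o^2 + o - 12) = (o + 2)*(o + 4)*(o - 3)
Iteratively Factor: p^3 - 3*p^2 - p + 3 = (p + 1)*(p^2 - 4*p + 3) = (p - 3)*(p + 1)*(p - 1)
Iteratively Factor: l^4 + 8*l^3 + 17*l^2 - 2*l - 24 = (l - 1)*(l^3 + 9*l^2 + 26*l + 24) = (l - 1)*(l + 2)*(l^2 + 7*l + 12) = (l - 1)*(l + 2)*(l + 3)*(l + 4)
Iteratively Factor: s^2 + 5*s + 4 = (s + 1)*(s + 4)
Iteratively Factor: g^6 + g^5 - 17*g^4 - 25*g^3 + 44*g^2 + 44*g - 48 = (g + 2)*(g^5 - g^4 - 15*g^3 + 5*g^2 + 34*g - 24) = (g - 1)*(g + 2)*(g^4 - 15*g^2 - 10*g + 24) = (g - 1)*(g + 2)^2*(g^3 - 2*g^2 - 11*g + 12) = (g - 4)*(g - 1)*(g + 2)^2*(g^2 + 2*g - 3) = (g - 4)*(g - 1)^2*(g + 2)^2*(g + 3)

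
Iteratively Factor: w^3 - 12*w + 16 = (w + 4)*(w^2 - 4*w + 4) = (w - 2)*(w + 4)*(w - 2)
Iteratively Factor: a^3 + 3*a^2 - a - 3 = (a - 1)*(a^2 + 4*a + 3) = (a - 1)*(a + 3)*(a + 1)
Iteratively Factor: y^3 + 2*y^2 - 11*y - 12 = (y + 1)*(y^2 + y - 12) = (y + 1)*(y + 4)*(y - 3)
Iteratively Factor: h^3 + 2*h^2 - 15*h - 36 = (h + 3)*(h^2 - h - 12) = (h - 4)*(h + 3)*(h + 3)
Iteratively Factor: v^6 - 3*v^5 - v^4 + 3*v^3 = (v + 1)*(v^5 - 4*v^4 + 3*v^3) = v*(v + 1)*(v^4 - 4*v^3 + 3*v^2) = v*(v - 3)*(v + 1)*(v^3 - v^2) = v^2*(v - 3)*(v + 1)*(v^2 - v) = v^3*(v - 3)*(v + 1)*(v - 1)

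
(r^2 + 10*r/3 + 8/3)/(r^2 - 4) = (r + 4/3)/(r - 2)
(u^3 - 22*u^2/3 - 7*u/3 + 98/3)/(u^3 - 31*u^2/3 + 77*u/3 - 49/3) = (u + 2)/(u - 1)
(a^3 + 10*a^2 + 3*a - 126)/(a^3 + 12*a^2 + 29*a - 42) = (a - 3)/(a - 1)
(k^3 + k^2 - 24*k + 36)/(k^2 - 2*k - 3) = (k^2 + 4*k - 12)/(k + 1)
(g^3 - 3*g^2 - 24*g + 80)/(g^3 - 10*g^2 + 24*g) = (g^2 + g - 20)/(g*(g - 6))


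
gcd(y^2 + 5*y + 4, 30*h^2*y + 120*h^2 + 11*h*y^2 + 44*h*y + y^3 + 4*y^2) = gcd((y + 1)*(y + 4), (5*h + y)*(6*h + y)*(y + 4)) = y + 4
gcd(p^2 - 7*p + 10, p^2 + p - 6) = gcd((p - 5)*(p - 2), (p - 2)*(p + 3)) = p - 2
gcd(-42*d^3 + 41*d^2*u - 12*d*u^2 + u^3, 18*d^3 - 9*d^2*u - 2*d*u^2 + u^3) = 6*d^2 - 5*d*u + u^2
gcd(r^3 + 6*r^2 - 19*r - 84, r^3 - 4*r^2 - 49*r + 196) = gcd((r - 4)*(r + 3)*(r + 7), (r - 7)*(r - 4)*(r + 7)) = r^2 + 3*r - 28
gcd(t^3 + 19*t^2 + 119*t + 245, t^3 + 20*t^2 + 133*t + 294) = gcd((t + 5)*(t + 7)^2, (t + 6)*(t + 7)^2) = t^2 + 14*t + 49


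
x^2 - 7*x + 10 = (x - 5)*(x - 2)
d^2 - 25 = (d - 5)*(d + 5)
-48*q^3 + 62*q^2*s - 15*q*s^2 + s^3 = (-8*q + s)*(-6*q + s)*(-q + s)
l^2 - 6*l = l*(l - 6)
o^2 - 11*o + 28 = (o - 7)*(o - 4)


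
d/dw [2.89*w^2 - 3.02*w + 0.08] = 5.78*w - 3.02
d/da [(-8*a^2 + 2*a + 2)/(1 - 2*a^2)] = 2*(2*a^2 - 4*a + 1)/(4*a^4 - 4*a^2 + 1)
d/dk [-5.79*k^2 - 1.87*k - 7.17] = -11.58*k - 1.87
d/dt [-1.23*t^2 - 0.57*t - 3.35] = -2.46*t - 0.57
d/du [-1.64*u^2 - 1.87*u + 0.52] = -3.28*u - 1.87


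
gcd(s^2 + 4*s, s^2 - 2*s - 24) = s + 4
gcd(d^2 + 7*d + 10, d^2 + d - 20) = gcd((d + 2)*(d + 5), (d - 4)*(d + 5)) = d + 5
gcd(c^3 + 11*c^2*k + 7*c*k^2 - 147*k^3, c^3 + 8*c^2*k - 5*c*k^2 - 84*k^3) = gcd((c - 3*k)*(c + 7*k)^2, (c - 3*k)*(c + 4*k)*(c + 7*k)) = c^2 + 4*c*k - 21*k^2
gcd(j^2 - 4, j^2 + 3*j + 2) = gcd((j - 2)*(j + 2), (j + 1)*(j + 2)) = j + 2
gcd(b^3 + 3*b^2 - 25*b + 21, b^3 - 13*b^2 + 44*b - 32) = b - 1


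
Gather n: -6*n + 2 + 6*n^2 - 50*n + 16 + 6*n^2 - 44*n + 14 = 12*n^2 - 100*n + 32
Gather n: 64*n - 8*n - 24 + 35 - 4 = 56*n + 7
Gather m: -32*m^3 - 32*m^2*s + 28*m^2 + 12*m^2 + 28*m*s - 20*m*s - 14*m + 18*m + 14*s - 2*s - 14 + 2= -32*m^3 + m^2*(40 - 32*s) + m*(8*s + 4) + 12*s - 12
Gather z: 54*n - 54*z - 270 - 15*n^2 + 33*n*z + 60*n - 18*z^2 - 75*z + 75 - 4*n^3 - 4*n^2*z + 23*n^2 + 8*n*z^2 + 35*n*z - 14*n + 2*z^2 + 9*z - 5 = -4*n^3 + 8*n^2 + 100*n + z^2*(8*n - 16) + z*(-4*n^2 + 68*n - 120) - 200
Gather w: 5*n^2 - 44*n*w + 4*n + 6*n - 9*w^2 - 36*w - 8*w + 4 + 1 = 5*n^2 + 10*n - 9*w^2 + w*(-44*n - 44) + 5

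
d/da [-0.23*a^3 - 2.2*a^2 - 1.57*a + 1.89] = -0.69*a^2 - 4.4*a - 1.57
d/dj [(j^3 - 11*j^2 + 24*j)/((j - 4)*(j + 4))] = (j^4 - 72*j^2 + 352*j - 384)/(j^4 - 32*j^2 + 256)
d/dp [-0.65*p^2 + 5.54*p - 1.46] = 5.54 - 1.3*p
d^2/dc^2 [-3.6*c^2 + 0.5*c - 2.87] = -7.20000000000000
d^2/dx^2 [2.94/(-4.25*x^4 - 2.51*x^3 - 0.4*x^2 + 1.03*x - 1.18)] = ((149.94*x^2 + 44.2764*x + 2.352)*(4.25*x^4 + 2.51*x^3 + 0.4*x^2 - 1.03*x + 1.18) - 2.94*(17.0*x^3 + 7.53*x^2 + 0.8*x - 1.03)*(34.0*x^3 + 15.06*x^2 + 1.6*x - 2.06))/(4.25*x^4 + 2.51*x^3 + 0.4*x^2 - 1.03*x + 1.18)^3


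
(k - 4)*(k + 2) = k^2 - 2*k - 8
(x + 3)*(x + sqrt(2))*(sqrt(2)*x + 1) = sqrt(2)*x^3 + 3*x^2 + 3*sqrt(2)*x^2 + sqrt(2)*x + 9*x + 3*sqrt(2)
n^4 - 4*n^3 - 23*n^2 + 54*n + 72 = (n - 6)*(n - 3)*(n + 1)*(n + 4)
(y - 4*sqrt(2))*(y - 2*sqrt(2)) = y^2 - 6*sqrt(2)*y + 16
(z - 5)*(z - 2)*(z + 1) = z^3 - 6*z^2 + 3*z + 10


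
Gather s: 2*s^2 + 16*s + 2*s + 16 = 2*s^2 + 18*s + 16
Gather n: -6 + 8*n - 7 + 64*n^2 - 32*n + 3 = 64*n^2 - 24*n - 10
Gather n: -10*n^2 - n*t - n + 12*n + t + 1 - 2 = -10*n^2 + n*(11 - t) + t - 1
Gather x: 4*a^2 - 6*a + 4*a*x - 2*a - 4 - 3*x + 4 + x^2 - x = 4*a^2 - 8*a + x^2 + x*(4*a - 4)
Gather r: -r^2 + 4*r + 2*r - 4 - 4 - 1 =-r^2 + 6*r - 9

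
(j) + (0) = j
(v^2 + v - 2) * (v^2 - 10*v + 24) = v^4 - 9*v^3 + 12*v^2 + 44*v - 48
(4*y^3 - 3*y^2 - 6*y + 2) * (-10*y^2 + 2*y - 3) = -40*y^5 + 38*y^4 + 42*y^3 - 23*y^2 + 22*y - 6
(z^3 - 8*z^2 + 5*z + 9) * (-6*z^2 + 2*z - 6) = -6*z^5 + 50*z^4 - 52*z^3 + 4*z^2 - 12*z - 54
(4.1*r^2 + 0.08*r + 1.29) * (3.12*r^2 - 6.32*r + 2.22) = 12.792*r^4 - 25.6624*r^3 + 12.6212*r^2 - 7.9752*r + 2.8638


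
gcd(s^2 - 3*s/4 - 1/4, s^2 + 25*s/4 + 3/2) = s + 1/4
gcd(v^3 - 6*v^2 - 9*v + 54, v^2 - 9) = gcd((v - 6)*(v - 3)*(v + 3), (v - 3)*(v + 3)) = v^2 - 9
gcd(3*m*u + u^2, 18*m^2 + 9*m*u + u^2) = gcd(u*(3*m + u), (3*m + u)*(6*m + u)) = 3*m + u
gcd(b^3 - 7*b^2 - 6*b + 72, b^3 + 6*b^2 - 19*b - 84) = b^2 - b - 12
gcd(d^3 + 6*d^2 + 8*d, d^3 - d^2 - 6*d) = d^2 + 2*d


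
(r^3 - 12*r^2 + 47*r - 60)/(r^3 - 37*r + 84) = (r - 5)/(r + 7)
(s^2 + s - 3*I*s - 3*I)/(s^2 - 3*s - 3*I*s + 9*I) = (s + 1)/(s - 3)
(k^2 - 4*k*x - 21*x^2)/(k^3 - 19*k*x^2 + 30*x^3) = (k^2 - 4*k*x - 21*x^2)/(k^3 - 19*k*x^2 + 30*x^3)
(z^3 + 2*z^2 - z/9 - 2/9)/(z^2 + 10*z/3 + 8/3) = (9*z^2 - 1)/(3*(3*z + 4))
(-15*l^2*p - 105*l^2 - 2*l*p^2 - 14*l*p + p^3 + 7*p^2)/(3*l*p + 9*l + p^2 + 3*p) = (-5*l*p - 35*l + p^2 + 7*p)/(p + 3)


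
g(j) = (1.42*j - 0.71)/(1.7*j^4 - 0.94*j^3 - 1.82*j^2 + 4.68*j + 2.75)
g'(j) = (1.42*j - 0.71)*(-6.8*j^3 + 2.82*j^2 + 3.64*j - 4.68)/(1.7*j^4 - 0.94*j^3 - 1.82*j^2 + 4.68*j + 2.75)^2 + 1.42/(1.7*j^4 - 0.94*j^3 - 1.82*j^2 + 4.68*j + 2.75) = (-7.242*j^4 + 7.4976*j^3 + 0.5822*j^2 - 2.5844*j + 7.2278)/(2.89*j^8 - 3.196*j^7 - 5.3044*j^6 + 19.3336*j^5 + 3.864*j^4 - 22.2052*j^3 + 11.8924*j^2 + 25.74*j + 7.5625)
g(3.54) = 0.02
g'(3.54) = -0.02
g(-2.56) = -0.06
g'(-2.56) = -0.09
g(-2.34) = -0.09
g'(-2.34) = -0.15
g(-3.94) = -0.01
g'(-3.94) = -0.01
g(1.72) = 0.11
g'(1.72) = -0.09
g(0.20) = -0.12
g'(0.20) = 0.52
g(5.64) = 0.00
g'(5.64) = -0.00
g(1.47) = 0.13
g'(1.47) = -0.05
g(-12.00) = -0.00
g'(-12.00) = -0.00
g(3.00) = 0.03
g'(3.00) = -0.03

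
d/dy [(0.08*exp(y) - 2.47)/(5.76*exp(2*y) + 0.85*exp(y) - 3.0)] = (-0.4608*exp(2*y) + 28.4544*exp(y) + 1.8595)*exp(y)/(33.1776*exp(4*y) + 9.792*exp(3*y) - 33.8375*exp(2*y) - 5.1*exp(y) + 9.0)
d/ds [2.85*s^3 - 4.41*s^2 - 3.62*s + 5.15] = 8.55*s^2 - 8.82*s - 3.62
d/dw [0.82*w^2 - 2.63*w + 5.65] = 1.64*w - 2.63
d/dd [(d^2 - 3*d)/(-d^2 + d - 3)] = (-2*d^2 - 6*d + 9)/(d^4 - 2*d^3 + 7*d^2 - 6*d + 9)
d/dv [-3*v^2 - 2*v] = -6*v - 2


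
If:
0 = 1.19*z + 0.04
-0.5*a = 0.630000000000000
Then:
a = -1.26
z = -0.03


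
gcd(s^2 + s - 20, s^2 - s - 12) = s - 4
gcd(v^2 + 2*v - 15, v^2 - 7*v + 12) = v - 3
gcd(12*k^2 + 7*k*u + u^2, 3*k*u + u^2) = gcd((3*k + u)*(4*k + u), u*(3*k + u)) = 3*k + u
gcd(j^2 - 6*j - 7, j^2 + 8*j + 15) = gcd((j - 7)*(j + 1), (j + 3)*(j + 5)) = 1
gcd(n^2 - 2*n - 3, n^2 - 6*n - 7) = n + 1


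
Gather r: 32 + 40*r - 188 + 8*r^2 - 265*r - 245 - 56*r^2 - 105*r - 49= -48*r^2 - 330*r - 450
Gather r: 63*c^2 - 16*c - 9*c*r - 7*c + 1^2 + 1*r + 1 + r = 63*c^2 - 23*c + r*(2 - 9*c) + 2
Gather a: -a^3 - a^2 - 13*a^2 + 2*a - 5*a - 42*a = -a^3 - 14*a^2 - 45*a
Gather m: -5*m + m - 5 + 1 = -4*m - 4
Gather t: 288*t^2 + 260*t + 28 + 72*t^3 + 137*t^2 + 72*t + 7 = 72*t^3 + 425*t^2 + 332*t + 35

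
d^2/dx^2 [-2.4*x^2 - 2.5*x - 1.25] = -4.80000000000000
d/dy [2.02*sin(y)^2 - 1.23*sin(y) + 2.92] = (4.04*sin(y) - 1.23)*cos(y)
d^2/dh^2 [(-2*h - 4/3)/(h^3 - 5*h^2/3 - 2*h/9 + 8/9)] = 12*(-27*h^2 + 63*h - 37)/(27*h^6 - 189*h^5 + 549*h^4 - 847*h^3 + 732*h^2 - 336*h + 64)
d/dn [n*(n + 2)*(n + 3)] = 3*n^2 + 10*n + 6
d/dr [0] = 0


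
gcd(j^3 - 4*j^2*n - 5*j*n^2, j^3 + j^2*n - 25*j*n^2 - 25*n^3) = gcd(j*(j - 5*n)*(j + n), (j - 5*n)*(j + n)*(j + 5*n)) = j^2 - 4*j*n - 5*n^2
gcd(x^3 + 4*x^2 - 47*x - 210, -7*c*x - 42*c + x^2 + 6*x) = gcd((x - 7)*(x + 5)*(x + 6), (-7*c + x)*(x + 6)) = x + 6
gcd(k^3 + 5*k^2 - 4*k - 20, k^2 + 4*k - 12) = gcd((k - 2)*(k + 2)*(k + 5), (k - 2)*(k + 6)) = k - 2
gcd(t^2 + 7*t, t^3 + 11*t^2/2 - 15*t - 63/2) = t + 7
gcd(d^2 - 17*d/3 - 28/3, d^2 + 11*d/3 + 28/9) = d + 4/3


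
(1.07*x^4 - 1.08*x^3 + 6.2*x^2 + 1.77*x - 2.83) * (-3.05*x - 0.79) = -3.2635*x^5 + 2.4487*x^4 - 18.0568*x^3 - 10.2965*x^2 + 7.2332*x + 2.2357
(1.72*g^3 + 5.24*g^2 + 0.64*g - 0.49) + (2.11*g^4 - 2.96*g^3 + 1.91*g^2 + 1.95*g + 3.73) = 2.11*g^4 - 1.24*g^3 + 7.15*g^2 + 2.59*g + 3.24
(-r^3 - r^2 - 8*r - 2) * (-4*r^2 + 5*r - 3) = 4*r^5 - r^4 + 30*r^3 - 29*r^2 + 14*r + 6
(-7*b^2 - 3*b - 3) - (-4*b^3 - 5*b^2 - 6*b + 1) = 4*b^3 - 2*b^2 + 3*b - 4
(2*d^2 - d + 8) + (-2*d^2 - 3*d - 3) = 5 - 4*d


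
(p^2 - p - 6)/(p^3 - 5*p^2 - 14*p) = (p - 3)/(p*(p - 7))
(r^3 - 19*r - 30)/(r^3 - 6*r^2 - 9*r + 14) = (r^2 - 2*r - 15)/(r^2 - 8*r + 7)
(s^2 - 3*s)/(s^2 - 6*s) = (s - 3)/(s - 6)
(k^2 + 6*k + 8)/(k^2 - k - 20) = (k + 2)/(k - 5)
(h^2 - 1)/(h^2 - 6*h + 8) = (h^2 - 1)/(h^2 - 6*h + 8)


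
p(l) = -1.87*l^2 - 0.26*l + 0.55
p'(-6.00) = 22.18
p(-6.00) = -65.21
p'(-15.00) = 55.84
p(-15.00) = -416.30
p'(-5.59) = 20.65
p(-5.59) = -56.43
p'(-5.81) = 21.47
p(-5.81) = -61.06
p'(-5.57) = 20.57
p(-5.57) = -56.02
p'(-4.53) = 16.68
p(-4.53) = -36.65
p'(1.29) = -5.08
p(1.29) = -2.90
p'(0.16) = -0.86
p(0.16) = 0.46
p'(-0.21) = 0.53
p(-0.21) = 0.52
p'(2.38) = -9.16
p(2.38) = -10.66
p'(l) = -3.74*l - 0.26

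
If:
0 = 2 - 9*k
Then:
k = 2/9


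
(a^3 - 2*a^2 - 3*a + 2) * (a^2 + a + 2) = a^5 - a^4 - 3*a^3 - 5*a^2 - 4*a + 4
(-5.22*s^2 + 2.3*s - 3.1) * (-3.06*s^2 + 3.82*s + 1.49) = 15.9732*s^4 - 26.9784*s^3 + 10.4942*s^2 - 8.415*s - 4.619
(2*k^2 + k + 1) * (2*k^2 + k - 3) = 4*k^4 + 4*k^3 - 3*k^2 - 2*k - 3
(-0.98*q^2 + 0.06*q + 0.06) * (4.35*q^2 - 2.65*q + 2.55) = -4.263*q^4 + 2.858*q^3 - 2.397*q^2 - 0.00600000000000001*q + 0.153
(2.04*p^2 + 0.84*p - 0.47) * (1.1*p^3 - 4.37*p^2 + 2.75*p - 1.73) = 2.244*p^5 - 7.9908*p^4 + 1.4222*p^3 + 0.8347*p^2 - 2.7457*p + 0.8131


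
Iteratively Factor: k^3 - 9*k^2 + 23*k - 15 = (k - 1)*(k^2 - 8*k + 15) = (k - 3)*(k - 1)*(k - 5)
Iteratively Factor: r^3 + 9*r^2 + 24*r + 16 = (r + 1)*(r^2 + 8*r + 16) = (r + 1)*(r + 4)*(r + 4)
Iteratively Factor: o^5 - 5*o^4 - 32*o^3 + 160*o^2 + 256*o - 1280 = (o - 4)*(o^4 - o^3 - 36*o^2 + 16*o + 320) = (o - 5)*(o - 4)*(o^3 + 4*o^2 - 16*o - 64) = (o - 5)*(o - 4)*(o + 4)*(o^2 - 16) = (o - 5)*(o - 4)^2*(o + 4)*(o + 4)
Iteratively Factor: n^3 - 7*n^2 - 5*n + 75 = (n - 5)*(n^2 - 2*n - 15) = (n - 5)^2*(n + 3)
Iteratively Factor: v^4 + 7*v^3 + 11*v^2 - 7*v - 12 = (v + 3)*(v^3 + 4*v^2 - v - 4) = (v + 3)*(v + 4)*(v^2 - 1) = (v - 1)*(v + 3)*(v + 4)*(v + 1)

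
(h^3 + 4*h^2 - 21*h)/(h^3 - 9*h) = (h + 7)/(h + 3)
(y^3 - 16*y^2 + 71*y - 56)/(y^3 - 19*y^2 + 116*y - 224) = (y - 1)/(y - 4)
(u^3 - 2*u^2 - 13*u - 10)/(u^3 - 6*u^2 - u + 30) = (u + 1)/(u - 3)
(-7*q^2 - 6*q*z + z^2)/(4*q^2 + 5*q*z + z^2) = (-7*q + z)/(4*q + z)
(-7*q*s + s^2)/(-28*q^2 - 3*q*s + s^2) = s/(4*q + s)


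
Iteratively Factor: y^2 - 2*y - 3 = (y - 3)*(y + 1)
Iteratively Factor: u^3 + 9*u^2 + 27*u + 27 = (u + 3)*(u^2 + 6*u + 9) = (u + 3)^2*(u + 3)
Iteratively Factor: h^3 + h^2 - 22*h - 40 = (h - 5)*(h^2 + 6*h + 8) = (h - 5)*(h + 4)*(h + 2)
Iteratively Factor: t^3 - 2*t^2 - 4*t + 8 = (t + 2)*(t^2 - 4*t + 4) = (t - 2)*(t + 2)*(t - 2)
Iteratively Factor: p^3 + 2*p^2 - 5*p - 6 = (p + 1)*(p^2 + p - 6) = (p + 1)*(p + 3)*(p - 2)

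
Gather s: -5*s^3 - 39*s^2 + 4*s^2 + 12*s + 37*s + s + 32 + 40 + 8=-5*s^3 - 35*s^2 + 50*s + 80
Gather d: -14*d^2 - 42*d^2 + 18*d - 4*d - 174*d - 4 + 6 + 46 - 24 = -56*d^2 - 160*d + 24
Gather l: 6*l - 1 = 6*l - 1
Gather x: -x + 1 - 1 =-x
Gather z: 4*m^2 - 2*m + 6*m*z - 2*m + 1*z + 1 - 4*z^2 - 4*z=4*m^2 - 4*m - 4*z^2 + z*(6*m - 3) + 1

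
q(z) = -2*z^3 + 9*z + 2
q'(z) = 9 - 6*z^2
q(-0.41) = -1.55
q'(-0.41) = 7.99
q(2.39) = -3.79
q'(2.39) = -25.27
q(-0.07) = 1.37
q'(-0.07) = 8.97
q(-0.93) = -4.76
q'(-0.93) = 3.81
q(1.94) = 4.86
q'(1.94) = -13.58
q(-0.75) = -3.91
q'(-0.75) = 5.62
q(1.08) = 9.20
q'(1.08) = 2.00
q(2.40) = -4.05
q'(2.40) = -25.56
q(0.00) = 2.00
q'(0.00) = 9.00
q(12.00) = -3346.00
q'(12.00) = -855.00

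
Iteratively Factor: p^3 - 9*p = (p)*(p^2 - 9) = p*(p - 3)*(p + 3)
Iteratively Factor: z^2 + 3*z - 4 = (z - 1)*(z + 4)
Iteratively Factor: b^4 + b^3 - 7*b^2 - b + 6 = (b + 1)*(b^3 - 7*b + 6) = (b + 1)*(b + 3)*(b^2 - 3*b + 2) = (b - 2)*(b + 1)*(b + 3)*(b - 1)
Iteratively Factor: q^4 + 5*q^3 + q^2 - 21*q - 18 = (q + 1)*(q^3 + 4*q^2 - 3*q - 18) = (q + 1)*(q + 3)*(q^2 + q - 6) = (q + 1)*(q + 3)^2*(q - 2)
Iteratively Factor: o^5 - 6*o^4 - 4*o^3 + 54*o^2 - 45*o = (o + 3)*(o^4 - 9*o^3 + 23*o^2 - 15*o) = (o - 5)*(o + 3)*(o^3 - 4*o^2 + 3*o) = (o - 5)*(o - 3)*(o + 3)*(o^2 - o) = o*(o - 5)*(o - 3)*(o + 3)*(o - 1)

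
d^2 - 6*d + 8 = (d - 4)*(d - 2)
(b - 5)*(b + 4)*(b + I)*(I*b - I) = I*b^4 - b^3 - 2*I*b^3 + 2*b^2 - 19*I*b^2 + 19*b + 20*I*b - 20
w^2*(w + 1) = w^3 + w^2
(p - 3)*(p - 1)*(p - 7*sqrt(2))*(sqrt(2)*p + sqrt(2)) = sqrt(2)*p^4 - 14*p^3 - 3*sqrt(2)*p^3 - sqrt(2)*p^2 + 42*p^2 + 3*sqrt(2)*p + 14*p - 42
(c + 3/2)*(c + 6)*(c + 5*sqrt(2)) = c^3 + 5*sqrt(2)*c^2 + 15*c^2/2 + 9*c + 75*sqrt(2)*c/2 + 45*sqrt(2)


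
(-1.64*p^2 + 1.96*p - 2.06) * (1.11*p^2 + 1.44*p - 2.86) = -1.8204*p^4 - 0.185999999999999*p^3 + 5.2262*p^2 - 8.572*p + 5.8916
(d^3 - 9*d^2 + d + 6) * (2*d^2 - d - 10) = 2*d^5 - 19*d^4 + d^3 + 101*d^2 - 16*d - 60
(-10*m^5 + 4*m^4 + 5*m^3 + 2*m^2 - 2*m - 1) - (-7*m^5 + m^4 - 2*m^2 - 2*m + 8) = -3*m^5 + 3*m^4 + 5*m^3 + 4*m^2 - 9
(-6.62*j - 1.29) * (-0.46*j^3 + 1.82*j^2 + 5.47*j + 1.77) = 3.0452*j^4 - 11.455*j^3 - 38.5592*j^2 - 18.7737*j - 2.2833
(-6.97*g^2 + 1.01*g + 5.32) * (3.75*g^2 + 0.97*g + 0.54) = -26.1375*g^4 - 2.9734*g^3 + 17.1659*g^2 + 5.7058*g + 2.8728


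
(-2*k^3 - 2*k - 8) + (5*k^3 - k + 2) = 3*k^3 - 3*k - 6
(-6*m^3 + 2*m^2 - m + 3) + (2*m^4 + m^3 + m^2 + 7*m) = 2*m^4 - 5*m^3 + 3*m^2 + 6*m + 3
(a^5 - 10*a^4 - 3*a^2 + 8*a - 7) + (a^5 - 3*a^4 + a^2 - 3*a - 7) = 2*a^5 - 13*a^4 - 2*a^2 + 5*a - 14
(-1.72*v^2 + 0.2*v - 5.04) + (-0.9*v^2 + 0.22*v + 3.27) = -2.62*v^2 + 0.42*v - 1.77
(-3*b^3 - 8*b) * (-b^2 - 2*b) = 3*b^5 + 6*b^4 + 8*b^3 + 16*b^2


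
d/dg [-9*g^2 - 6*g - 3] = -18*g - 6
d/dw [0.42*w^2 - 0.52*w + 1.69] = 0.84*w - 0.52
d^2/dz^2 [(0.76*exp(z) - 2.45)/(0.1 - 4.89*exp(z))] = (58.213005*exp(z) + 1.19045)*exp(z)/(116.930169*exp(3*z) - 7.17363*exp(2*z) + 0.1467*exp(z) - 0.001)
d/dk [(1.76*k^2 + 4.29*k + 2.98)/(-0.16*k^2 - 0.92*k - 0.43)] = (-0.9328*k^2 - 0.56*k + 0.8969)/(0.0256*k^4 + 0.2944*k^3 + 0.984*k^2 + 0.7912*k + 0.1849)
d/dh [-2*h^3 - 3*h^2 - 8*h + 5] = -6*h^2 - 6*h - 8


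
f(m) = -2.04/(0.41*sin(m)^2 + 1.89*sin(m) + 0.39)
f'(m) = -2.04*(-0.82*sin(m)*cos(m) - 1.89*cos(m))/(0.41*sin(m)^2 + 1.89*sin(m) + 0.39)^2 = (1.6728*sin(m) + 3.8556)*cos(m)/(0.41*sin(m)^2 + 1.89*sin(m) + 0.39)^2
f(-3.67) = -1.41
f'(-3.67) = -1.94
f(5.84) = 5.91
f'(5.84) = 23.81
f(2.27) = -0.98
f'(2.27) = -0.77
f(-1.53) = 1.87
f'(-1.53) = 0.08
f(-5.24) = -0.88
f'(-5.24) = 0.49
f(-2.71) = 6.20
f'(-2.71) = -26.50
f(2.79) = -1.87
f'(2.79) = -3.50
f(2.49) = -1.21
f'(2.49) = -1.36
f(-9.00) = 6.39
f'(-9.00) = -28.30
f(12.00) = 4.03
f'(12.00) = 9.75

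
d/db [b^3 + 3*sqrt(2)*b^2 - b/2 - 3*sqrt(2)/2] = 3*b^2 + 6*sqrt(2)*b - 1/2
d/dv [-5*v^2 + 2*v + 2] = 2 - 10*v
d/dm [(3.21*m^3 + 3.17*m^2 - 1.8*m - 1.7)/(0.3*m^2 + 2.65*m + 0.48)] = (0.963*m^4 + 17.013*m^3 + 13.5629*m^2 + 4.0632*m + 3.641)/(0.09*m^4 + 1.59*m^3 + 7.3105*m^2 + 2.544*m + 0.2304)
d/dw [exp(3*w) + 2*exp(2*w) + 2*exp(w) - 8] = (3*exp(2*w) + 4*exp(w) + 2)*exp(w)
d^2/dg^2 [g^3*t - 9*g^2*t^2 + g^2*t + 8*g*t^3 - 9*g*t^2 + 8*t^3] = 2*t*(3*g - 9*t + 1)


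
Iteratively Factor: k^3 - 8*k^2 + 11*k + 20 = (k - 4)*(k^2 - 4*k - 5) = (k - 5)*(k - 4)*(k + 1)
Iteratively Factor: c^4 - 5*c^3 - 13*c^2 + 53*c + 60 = (c + 3)*(c^3 - 8*c^2 + 11*c + 20) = (c + 1)*(c + 3)*(c^2 - 9*c + 20) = (c - 5)*(c + 1)*(c + 3)*(c - 4)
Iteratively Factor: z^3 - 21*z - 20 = (z + 4)*(z^2 - 4*z - 5) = (z + 1)*(z + 4)*(z - 5)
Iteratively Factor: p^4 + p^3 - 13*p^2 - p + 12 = (p + 4)*(p^3 - 3*p^2 - p + 3) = (p - 1)*(p + 4)*(p^2 - 2*p - 3) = (p - 1)*(p + 1)*(p + 4)*(p - 3)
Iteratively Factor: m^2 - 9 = (m - 3)*(m + 3)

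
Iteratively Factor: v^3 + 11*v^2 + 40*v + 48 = (v + 4)*(v^2 + 7*v + 12) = (v + 3)*(v + 4)*(v + 4)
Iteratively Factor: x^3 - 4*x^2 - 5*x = (x + 1)*(x^2 - 5*x) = x*(x + 1)*(x - 5)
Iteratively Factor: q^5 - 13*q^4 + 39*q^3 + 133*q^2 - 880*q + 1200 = (q - 3)*(q^4 - 10*q^3 + 9*q^2 + 160*q - 400) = (q - 5)*(q - 3)*(q^3 - 5*q^2 - 16*q + 80) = (q - 5)*(q - 4)*(q - 3)*(q^2 - q - 20) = (q - 5)^2*(q - 4)*(q - 3)*(q + 4)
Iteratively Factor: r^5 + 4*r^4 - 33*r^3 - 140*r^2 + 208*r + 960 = (r - 5)*(r^4 + 9*r^3 + 12*r^2 - 80*r - 192) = (r - 5)*(r + 4)*(r^3 + 5*r^2 - 8*r - 48) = (r - 5)*(r + 4)^2*(r^2 + r - 12) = (r - 5)*(r - 3)*(r + 4)^2*(r + 4)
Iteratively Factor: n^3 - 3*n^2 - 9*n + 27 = (n - 3)*(n^2 - 9) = (n - 3)*(n + 3)*(n - 3)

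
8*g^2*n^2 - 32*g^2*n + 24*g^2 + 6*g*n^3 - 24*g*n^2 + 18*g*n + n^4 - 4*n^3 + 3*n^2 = (2*g + n)*(4*g + n)*(n - 3)*(n - 1)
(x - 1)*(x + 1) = x^2 - 1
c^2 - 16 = (c - 4)*(c + 4)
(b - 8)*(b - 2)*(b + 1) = b^3 - 9*b^2 + 6*b + 16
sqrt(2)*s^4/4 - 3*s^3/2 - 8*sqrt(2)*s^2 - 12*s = s*(s/2 + sqrt(2))*(s - 6*sqrt(2))*(sqrt(2)*s/2 + 1)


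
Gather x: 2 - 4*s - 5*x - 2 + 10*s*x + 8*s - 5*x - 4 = 4*s + x*(10*s - 10) - 4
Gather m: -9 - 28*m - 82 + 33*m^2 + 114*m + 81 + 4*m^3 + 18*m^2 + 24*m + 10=4*m^3 + 51*m^2 + 110*m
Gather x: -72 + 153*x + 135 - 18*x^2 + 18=-18*x^2 + 153*x + 81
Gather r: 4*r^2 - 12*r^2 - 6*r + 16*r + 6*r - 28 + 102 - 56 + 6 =-8*r^2 + 16*r + 24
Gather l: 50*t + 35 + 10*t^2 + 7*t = 10*t^2 + 57*t + 35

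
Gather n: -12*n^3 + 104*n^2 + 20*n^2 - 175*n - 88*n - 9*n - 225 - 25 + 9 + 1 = -12*n^3 + 124*n^2 - 272*n - 240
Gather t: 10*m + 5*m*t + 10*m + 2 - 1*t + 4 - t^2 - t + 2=20*m - t^2 + t*(5*m - 2) + 8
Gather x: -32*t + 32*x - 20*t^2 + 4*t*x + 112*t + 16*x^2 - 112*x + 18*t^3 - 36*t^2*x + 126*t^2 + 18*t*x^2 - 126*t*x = 18*t^3 + 106*t^2 + 80*t + x^2*(18*t + 16) + x*(-36*t^2 - 122*t - 80)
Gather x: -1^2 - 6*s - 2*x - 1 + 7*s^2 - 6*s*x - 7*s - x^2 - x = 7*s^2 - 13*s - x^2 + x*(-6*s - 3) - 2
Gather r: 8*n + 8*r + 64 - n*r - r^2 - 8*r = -n*r + 8*n - r^2 + 64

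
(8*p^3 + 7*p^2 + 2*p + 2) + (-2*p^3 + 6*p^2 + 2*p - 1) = 6*p^3 + 13*p^2 + 4*p + 1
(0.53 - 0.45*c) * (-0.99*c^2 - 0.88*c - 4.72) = 0.4455*c^3 - 0.1287*c^2 + 1.6576*c - 2.5016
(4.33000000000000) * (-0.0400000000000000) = -0.173200000000000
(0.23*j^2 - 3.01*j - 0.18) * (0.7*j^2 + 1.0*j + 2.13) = 0.161*j^4 - 1.877*j^3 - 2.6461*j^2 - 6.5913*j - 0.3834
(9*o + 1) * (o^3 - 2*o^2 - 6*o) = 9*o^4 - 17*o^3 - 56*o^2 - 6*o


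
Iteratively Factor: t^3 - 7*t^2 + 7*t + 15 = (t + 1)*(t^2 - 8*t + 15) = (t - 5)*(t + 1)*(t - 3)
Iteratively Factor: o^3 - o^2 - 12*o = (o - 4)*(o^2 + 3*o) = o*(o - 4)*(o + 3)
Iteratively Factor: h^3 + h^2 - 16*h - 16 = (h + 4)*(h^2 - 3*h - 4) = (h - 4)*(h + 4)*(h + 1)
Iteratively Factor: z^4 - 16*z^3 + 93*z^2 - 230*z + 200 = (z - 5)*(z^3 - 11*z^2 + 38*z - 40) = (z - 5)*(z - 4)*(z^2 - 7*z + 10) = (z - 5)*(z - 4)*(z - 2)*(z - 5)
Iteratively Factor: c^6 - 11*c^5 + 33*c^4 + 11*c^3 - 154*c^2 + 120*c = (c + 2)*(c^5 - 13*c^4 + 59*c^3 - 107*c^2 + 60*c) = (c - 1)*(c + 2)*(c^4 - 12*c^3 + 47*c^2 - 60*c) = (c - 5)*(c - 1)*(c + 2)*(c^3 - 7*c^2 + 12*c) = (c - 5)*(c - 3)*(c - 1)*(c + 2)*(c^2 - 4*c) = (c - 5)*(c - 4)*(c - 3)*(c - 1)*(c + 2)*(c)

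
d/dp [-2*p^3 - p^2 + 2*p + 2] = -6*p^2 - 2*p + 2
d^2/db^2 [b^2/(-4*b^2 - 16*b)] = 2/(b^3 + 12*b^2 + 48*b + 64)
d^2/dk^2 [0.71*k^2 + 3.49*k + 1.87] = 1.42000000000000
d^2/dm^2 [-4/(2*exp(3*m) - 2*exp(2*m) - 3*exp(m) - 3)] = 4*(2*(-6*exp(2*m) + 4*exp(m) + 3)^2*exp(m) + (18*exp(2*m) - 8*exp(m) - 3)*(-2*exp(3*m) + 2*exp(2*m) + 3*exp(m) + 3))*exp(m)/(-2*exp(3*m) + 2*exp(2*m) + 3*exp(m) + 3)^3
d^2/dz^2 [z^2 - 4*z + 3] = 2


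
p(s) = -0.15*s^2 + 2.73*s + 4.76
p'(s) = 2.73 - 0.3*s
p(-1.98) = -1.23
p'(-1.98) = 3.32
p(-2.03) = -1.40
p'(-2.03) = 3.34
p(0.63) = 6.42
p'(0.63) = 2.54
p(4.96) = 14.61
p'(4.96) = 1.24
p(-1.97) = -1.20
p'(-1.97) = 3.32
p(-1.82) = -0.71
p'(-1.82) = 3.28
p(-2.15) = -1.80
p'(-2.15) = 3.38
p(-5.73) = -15.81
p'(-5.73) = 4.45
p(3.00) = 11.60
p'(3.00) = 1.83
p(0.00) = 4.76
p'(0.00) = 2.73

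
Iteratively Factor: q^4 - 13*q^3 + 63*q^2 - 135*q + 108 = (q - 3)*(q^3 - 10*q^2 + 33*q - 36) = (q - 3)^2*(q^2 - 7*q + 12) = (q - 3)^3*(q - 4)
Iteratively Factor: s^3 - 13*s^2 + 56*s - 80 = (s - 4)*(s^2 - 9*s + 20) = (s - 5)*(s - 4)*(s - 4)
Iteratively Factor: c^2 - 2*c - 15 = (c - 5)*(c + 3)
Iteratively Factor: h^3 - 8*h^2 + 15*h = (h - 5)*(h^2 - 3*h) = h*(h - 5)*(h - 3)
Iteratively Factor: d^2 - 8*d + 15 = (d - 5)*(d - 3)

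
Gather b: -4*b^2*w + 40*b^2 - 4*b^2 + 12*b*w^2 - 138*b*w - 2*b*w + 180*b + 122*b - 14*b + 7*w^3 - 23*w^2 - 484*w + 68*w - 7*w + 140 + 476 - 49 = b^2*(36 - 4*w) + b*(12*w^2 - 140*w + 288) + 7*w^3 - 23*w^2 - 423*w + 567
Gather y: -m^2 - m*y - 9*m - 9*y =-m^2 - 9*m + y*(-m - 9)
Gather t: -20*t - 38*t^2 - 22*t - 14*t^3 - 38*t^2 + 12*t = -14*t^3 - 76*t^2 - 30*t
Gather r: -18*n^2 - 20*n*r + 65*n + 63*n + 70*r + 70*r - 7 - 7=-18*n^2 + 128*n + r*(140 - 20*n) - 14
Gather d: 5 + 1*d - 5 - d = 0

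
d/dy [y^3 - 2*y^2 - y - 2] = 3*y^2 - 4*y - 1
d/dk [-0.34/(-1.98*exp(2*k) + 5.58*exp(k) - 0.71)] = (1.8972 - 1.3464*exp(k))*exp(k)/(1.98*exp(2*k) - 5.58*exp(k) + 0.71)^2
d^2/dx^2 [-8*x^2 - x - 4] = -16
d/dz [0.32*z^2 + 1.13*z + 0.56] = 0.64*z + 1.13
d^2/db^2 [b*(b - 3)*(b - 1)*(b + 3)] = 12*b^2 - 6*b - 18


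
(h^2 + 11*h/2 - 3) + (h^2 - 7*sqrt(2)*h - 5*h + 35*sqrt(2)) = 2*h^2 - 7*sqrt(2)*h + h/2 - 3 + 35*sqrt(2)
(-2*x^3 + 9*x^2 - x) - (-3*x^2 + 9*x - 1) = -2*x^3 + 12*x^2 - 10*x + 1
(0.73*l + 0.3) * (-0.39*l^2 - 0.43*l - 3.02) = -0.2847*l^3 - 0.4309*l^2 - 2.3336*l - 0.906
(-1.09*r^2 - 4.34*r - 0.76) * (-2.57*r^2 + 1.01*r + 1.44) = 2.8013*r^4 + 10.0529*r^3 - 3.9998*r^2 - 7.0172*r - 1.0944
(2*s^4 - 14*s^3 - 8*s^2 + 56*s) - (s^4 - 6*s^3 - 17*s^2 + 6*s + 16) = s^4 - 8*s^3 + 9*s^2 + 50*s - 16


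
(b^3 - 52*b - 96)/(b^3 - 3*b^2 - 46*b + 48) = (b + 2)/(b - 1)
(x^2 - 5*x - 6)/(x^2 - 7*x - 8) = (x - 6)/(x - 8)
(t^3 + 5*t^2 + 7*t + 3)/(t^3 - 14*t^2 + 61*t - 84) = (t^3 + 5*t^2 + 7*t + 3)/(t^3 - 14*t^2 + 61*t - 84)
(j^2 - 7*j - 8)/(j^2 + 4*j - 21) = (j^2 - 7*j - 8)/(j^2 + 4*j - 21)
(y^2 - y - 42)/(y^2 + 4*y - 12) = (y - 7)/(y - 2)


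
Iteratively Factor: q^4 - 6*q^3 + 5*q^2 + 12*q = (q - 4)*(q^3 - 2*q^2 - 3*q) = (q - 4)*(q + 1)*(q^2 - 3*q) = q*(q - 4)*(q + 1)*(q - 3)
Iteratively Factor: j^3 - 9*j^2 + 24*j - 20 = (j - 2)*(j^2 - 7*j + 10) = (j - 2)^2*(j - 5)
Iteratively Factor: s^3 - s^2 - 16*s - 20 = (s + 2)*(s^2 - 3*s - 10) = (s + 2)^2*(s - 5)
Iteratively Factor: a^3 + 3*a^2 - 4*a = (a + 4)*(a^2 - a) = (a - 1)*(a + 4)*(a)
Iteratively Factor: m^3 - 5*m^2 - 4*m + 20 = (m - 2)*(m^2 - 3*m - 10) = (m - 2)*(m + 2)*(m - 5)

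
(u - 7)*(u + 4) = u^2 - 3*u - 28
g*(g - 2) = g^2 - 2*g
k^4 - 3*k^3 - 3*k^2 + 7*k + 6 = (k - 3)*(k - 2)*(k + 1)^2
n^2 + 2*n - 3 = (n - 1)*(n + 3)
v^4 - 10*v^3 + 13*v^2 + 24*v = v*(v - 8)*(v - 3)*(v + 1)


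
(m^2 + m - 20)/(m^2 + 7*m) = (m^2 + m - 20)/(m*(m + 7))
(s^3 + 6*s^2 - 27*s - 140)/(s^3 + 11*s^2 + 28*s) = (s - 5)/s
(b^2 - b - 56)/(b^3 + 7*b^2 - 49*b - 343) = (b - 8)/(b^2 - 49)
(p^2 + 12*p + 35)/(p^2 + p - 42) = (p + 5)/(p - 6)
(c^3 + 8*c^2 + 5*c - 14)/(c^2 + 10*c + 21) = (c^2 + c - 2)/(c + 3)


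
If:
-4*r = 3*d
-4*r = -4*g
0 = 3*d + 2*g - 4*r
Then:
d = 0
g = 0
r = 0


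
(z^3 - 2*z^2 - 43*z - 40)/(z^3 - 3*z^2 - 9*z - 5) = (z^2 - 3*z - 40)/(z^2 - 4*z - 5)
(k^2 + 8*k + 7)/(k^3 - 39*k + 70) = (k + 1)/(k^2 - 7*k + 10)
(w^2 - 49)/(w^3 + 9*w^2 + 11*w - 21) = (w - 7)/(w^2 + 2*w - 3)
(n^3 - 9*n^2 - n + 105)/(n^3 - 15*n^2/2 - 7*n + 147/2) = 2*(n - 5)/(2*n - 7)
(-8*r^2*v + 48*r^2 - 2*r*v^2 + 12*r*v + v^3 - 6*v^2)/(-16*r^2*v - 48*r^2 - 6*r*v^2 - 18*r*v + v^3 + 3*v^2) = (4*r*v - 24*r - v^2 + 6*v)/(8*r*v + 24*r - v^2 - 3*v)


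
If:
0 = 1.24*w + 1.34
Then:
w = -1.08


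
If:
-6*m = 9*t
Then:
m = -3*t/2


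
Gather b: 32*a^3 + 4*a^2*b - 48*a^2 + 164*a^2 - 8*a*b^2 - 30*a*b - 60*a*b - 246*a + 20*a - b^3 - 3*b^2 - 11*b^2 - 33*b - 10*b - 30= 32*a^3 + 116*a^2 - 226*a - b^3 + b^2*(-8*a - 14) + b*(4*a^2 - 90*a - 43) - 30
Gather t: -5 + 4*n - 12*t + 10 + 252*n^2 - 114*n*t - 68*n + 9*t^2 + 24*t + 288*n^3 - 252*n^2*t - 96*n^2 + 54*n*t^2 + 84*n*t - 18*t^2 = 288*n^3 + 156*n^2 - 64*n + t^2*(54*n - 9) + t*(-252*n^2 - 30*n + 12) + 5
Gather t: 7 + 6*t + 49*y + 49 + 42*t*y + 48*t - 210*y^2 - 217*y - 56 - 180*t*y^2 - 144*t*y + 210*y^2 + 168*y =t*(-180*y^2 - 102*y + 54)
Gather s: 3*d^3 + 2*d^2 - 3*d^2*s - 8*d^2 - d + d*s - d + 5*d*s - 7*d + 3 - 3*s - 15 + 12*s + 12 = 3*d^3 - 6*d^2 - 9*d + s*(-3*d^2 + 6*d + 9)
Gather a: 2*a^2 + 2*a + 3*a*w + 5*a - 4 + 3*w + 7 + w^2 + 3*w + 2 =2*a^2 + a*(3*w + 7) + w^2 + 6*w + 5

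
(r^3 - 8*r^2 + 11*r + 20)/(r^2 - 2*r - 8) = (r^2 - 4*r - 5)/(r + 2)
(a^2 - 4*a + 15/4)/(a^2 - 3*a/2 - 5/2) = (a - 3/2)/(a + 1)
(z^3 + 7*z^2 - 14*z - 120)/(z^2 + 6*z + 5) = (z^2 + 2*z - 24)/(z + 1)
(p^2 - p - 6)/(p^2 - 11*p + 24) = (p + 2)/(p - 8)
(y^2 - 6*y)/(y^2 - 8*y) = (y - 6)/(y - 8)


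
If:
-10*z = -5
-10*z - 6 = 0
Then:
No Solution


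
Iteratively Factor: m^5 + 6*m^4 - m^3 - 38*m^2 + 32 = (m - 1)*(m^4 + 7*m^3 + 6*m^2 - 32*m - 32) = (m - 1)*(m + 1)*(m^3 + 6*m^2 - 32) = (m - 1)*(m + 1)*(m + 4)*(m^2 + 2*m - 8) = (m - 1)*(m + 1)*(m + 4)^2*(m - 2)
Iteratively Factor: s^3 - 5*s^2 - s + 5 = (s + 1)*(s^2 - 6*s + 5) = (s - 1)*(s + 1)*(s - 5)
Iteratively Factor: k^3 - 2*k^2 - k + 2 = (k - 2)*(k^2 - 1) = (k - 2)*(k + 1)*(k - 1)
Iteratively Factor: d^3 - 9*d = (d)*(d^2 - 9) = d*(d - 3)*(d + 3)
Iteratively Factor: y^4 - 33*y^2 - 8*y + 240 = (y + 4)*(y^3 - 4*y^2 - 17*y + 60) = (y + 4)^2*(y^2 - 8*y + 15) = (y - 5)*(y + 4)^2*(y - 3)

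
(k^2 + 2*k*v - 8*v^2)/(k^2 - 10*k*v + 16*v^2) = (-k - 4*v)/(-k + 8*v)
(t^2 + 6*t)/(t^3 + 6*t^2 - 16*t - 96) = t/(t^2 - 16)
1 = 1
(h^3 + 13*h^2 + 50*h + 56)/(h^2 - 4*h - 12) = (h^2 + 11*h + 28)/(h - 6)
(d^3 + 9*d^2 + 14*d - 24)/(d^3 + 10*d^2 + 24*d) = (d - 1)/d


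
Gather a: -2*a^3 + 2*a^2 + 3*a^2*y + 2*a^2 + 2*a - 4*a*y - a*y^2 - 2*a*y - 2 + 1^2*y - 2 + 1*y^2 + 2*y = -2*a^3 + a^2*(3*y + 4) + a*(-y^2 - 6*y + 2) + y^2 + 3*y - 4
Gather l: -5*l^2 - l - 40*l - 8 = -5*l^2 - 41*l - 8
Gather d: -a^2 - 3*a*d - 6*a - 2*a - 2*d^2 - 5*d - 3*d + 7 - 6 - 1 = -a^2 - 8*a - 2*d^2 + d*(-3*a - 8)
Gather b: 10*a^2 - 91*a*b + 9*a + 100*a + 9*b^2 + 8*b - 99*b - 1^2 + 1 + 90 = 10*a^2 + 109*a + 9*b^2 + b*(-91*a - 91) + 90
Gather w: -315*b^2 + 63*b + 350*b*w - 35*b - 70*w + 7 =-315*b^2 + 28*b + w*(350*b - 70) + 7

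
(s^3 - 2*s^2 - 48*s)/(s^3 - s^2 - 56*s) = (s + 6)/(s + 7)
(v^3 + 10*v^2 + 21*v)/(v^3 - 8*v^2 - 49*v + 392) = v*(v + 3)/(v^2 - 15*v + 56)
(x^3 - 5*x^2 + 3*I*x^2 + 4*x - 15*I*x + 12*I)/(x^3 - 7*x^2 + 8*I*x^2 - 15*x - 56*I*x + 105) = (x^2 - 5*x + 4)/(x^2 + x*(-7 + 5*I) - 35*I)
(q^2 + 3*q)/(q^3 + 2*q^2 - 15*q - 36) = q/(q^2 - q - 12)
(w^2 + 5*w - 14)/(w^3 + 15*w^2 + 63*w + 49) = (w - 2)/(w^2 + 8*w + 7)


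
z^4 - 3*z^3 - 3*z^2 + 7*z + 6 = (z - 3)*(z - 2)*(z + 1)^2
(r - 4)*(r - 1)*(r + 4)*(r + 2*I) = r^4 - r^3 + 2*I*r^3 - 16*r^2 - 2*I*r^2 + 16*r - 32*I*r + 32*I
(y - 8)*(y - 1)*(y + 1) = y^3 - 8*y^2 - y + 8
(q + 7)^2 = q^2 + 14*q + 49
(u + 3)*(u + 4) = u^2 + 7*u + 12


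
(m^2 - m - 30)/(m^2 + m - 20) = (m - 6)/(m - 4)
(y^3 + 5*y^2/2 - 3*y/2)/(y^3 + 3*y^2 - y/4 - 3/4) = 2*y/(2*y + 1)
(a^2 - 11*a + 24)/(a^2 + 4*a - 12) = (a^2 - 11*a + 24)/(a^2 + 4*a - 12)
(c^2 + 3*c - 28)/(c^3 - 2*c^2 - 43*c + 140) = 1/(c - 5)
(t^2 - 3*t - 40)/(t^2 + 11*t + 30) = (t - 8)/(t + 6)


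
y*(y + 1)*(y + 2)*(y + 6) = y^4 + 9*y^3 + 20*y^2 + 12*y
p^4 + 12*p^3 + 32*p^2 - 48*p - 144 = (p - 2)*(p + 2)*(p + 6)^2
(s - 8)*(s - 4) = s^2 - 12*s + 32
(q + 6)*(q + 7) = q^2 + 13*q + 42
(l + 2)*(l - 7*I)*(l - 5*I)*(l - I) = l^4 + 2*l^3 - 13*I*l^3 - 47*l^2 - 26*I*l^2 - 94*l + 35*I*l + 70*I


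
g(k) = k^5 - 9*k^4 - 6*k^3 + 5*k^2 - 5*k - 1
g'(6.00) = -1889.00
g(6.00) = -5035.00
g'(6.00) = -1889.00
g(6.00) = -5035.00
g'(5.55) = -1914.31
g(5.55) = -4173.80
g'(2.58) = -495.72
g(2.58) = -368.11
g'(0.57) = -11.29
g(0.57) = -4.23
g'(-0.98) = 6.41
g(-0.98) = 5.14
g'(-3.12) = 1355.74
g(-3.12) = -902.97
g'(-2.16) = 361.06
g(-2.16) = -149.33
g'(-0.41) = -9.50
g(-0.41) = 2.04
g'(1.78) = -197.07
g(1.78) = -100.38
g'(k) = 5*k^4 - 36*k^3 - 18*k^2 + 10*k - 5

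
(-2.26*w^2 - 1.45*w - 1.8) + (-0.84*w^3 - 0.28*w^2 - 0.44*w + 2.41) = -0.84*w^3 - 2.54*w^2 - 1.89*w + 0.61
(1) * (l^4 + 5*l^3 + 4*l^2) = l^4 + 5*l^3 + 4*l^2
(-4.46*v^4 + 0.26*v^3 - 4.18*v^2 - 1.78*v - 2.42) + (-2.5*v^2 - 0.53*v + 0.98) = -4.46*v^4 + 0.26*v^3 - 6.68*v^2 - 2.31*v - 1.44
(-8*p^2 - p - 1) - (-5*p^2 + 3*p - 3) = -3*p^2 - 4*p + 2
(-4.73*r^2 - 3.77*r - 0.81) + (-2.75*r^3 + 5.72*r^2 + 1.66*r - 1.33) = -2.75*r^3 + 0.989999999999999*r^2 - 2.11*r - 2.14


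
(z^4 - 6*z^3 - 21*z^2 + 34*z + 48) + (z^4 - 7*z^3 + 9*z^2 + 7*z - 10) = 2*z^4 - 13*z^3 - 12*z^2 + 41*z + 38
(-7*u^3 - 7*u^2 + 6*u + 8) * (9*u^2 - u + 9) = -63*u^5 - 56*u^4 - 2*u^3 + 3*u^2 + 46*u + 72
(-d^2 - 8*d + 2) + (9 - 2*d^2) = -3*d^2 - 8*d + 11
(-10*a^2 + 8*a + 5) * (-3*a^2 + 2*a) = 30*a^4 - 44*a^3 + a^2 + 10*a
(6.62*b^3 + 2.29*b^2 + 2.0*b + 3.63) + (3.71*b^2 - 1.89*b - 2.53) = 6.62*b^3 + 6.0*b^2 + 0.11*b + 1.1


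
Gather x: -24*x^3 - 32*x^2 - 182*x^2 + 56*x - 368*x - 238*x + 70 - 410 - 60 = -24*x^3 - 214*x^2 - 550*x - 400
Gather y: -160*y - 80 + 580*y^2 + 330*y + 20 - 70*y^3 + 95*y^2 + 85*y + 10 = -70*y^3 + 675*y^2 + 255*y - 50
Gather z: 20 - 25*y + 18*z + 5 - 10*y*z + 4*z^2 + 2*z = -25*y + 4*z^2 + z*(20 - 10*y) + 25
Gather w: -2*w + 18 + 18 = 36 - 2*w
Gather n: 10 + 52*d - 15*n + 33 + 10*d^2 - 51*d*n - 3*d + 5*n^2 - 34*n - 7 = 10*d^2 + 49*d + 5*n^2 + n*(-51*d - 49) + 36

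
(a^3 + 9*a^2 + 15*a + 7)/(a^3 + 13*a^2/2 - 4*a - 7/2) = 2*(a^2 + 2*a + 1)/(2*a^2 - a - 1)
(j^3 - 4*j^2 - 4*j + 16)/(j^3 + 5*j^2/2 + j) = 2*(j^2 - 6*j + 8)/(j*(2*j + 1))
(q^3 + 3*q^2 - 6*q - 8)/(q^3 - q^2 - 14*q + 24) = (q + 1)/(q - 3)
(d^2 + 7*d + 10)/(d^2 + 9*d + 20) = (d + 2)/(d + 4)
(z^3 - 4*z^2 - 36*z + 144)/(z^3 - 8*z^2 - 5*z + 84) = (z^2 - 36)/(z^2 - 4*z - 21)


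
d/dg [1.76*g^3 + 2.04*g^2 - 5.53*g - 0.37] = 5.28*g^2 + 4.08*g - 5.53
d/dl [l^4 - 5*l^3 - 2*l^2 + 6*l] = 4*l^3 - 15*l^2 - 4*l + 6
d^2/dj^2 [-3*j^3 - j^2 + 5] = -18*j - 2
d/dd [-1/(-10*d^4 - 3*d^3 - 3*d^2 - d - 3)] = (-40*d^3 - 9*d^2 - 6*d - 1)/(10*d^4 + 3*d^3 + 3*d^2 + d + 3)^2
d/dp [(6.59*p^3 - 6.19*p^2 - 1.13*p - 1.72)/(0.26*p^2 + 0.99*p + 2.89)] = (1.7134*p^4 + 13.0482*p^3 + 51.301*p^2 - 34.8838*p - 1.5629)/(0.0676*p^4 + 0.5148*p^3 + 2.4829*p^2 + 5.7222*p + 8.3521)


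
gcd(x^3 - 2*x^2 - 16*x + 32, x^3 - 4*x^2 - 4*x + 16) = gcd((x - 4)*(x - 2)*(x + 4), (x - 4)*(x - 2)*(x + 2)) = x^2 - 6*x + 8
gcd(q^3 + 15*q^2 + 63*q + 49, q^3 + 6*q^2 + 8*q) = 1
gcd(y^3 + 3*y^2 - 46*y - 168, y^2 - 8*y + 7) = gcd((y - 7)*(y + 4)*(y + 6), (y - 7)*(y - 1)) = y - 7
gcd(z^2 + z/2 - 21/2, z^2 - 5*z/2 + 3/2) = 1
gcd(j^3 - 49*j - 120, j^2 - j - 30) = j + 5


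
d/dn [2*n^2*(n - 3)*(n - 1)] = 4*n*(2*n^2 - 6*n + 3)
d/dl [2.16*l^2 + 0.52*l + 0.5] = 4.32*l + 0.52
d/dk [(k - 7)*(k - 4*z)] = 2*k - 4*z - 7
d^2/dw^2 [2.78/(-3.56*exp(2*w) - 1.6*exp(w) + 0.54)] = (-2.78*(7.12*exp(w) + 1.6)*(14.24*exp(w) + 3.2)*exp(w) + (39.5872*exp(w) + 4.448)*(3.56*exp(2*w) + 1.6*exp(w) - 0.54))*exp(w)/(3.56*exp(2*w) + 1.6*exp(w) - 0.54)^3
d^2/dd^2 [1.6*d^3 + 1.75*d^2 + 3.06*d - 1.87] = 9.6*d + 3.5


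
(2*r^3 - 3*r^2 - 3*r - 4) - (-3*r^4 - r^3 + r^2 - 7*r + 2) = 3*r^4 + 3*r^3 - 4*r^2 + 4*r - 6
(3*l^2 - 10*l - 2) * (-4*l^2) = -12*l^4 + 40*l^3 + 8*l^2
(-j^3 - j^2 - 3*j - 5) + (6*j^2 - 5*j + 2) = -j^3 + 5*j^2 - 8*j - 3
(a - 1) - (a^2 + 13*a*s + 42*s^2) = -a^2 - 13*a*s + a - 42*s^2 - 1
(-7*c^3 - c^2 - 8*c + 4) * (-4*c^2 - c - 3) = 28*c^5 + 11*c^4 + 54*c^3 - 5*c^2 + 20*c - 12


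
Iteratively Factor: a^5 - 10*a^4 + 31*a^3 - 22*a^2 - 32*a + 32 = (a - 4)*(a^4 - 6*a^3 + 7*a^2 + 6*a - 8) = (a - 4)*(a - 1)*(a^3 - 5*a^2 + 2*a + 8) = (a - 4)*(a - 1)*(a + 1)*(a^2 - 6*a + 8) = (a - 4)*(a - 2)*(a - 1)*(a + 1)*(a - 4)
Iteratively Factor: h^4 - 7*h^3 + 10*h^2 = (h)*(h^3 - 7*h^2 + 10*h) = h^2*(h^2 - 7*h + 10) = h^2*(h - 5)*(h - 2)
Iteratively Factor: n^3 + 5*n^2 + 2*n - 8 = (n + 4)*(n^2 + n - 2) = (n + 2)*(n + 4)*(n - 1)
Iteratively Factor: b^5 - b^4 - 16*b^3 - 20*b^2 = (b)*(b^4 - b^3 - 16*b^2 - 20*b) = b^2*(b^3 - b^2 - 16*b - 20) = b^2*(b + 2)*(b^2 - 3*b - 10) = b^2*(b + 2)^2*(b - 5)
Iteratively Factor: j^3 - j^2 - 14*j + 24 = (j + 4)*(j^2 - 5*j + 6) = (j - 2)*(j + 4)*(j - 3)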